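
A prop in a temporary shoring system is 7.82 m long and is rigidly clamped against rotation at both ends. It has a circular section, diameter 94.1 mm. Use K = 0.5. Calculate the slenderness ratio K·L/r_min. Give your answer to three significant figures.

For a solid circle r = d/4 = 94.1/4 = 23.52 mm
L_e = K·L = 0.5 × 7.82 m = 3.910 m = 3910.0 mm
λ = L_e / r_min = 3910.0 / 23.52 = 166

λ ≈ 166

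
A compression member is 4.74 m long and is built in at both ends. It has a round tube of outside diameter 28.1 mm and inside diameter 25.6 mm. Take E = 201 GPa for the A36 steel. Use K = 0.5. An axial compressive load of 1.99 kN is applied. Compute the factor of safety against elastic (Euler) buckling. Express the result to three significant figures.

d_o = 28.1 mm, d_i = 25.6 mm
I = π(d_o⁴ − d_i⁴)/64 = π(28.1⁴ − 25.60⁴)/64 = 9.522×10^3 mm⁴
I = 9.522×10^3 mm⁴ = 9.522×10^-9 m⁴
Effective length L_e = K·L = 0.5 × 4.74 = 2.370 m
P_cr = π²EI / L_e² = π² × 201×10⁹ × 9.522×10^-9 / 2.370² = 3.363×10^3 N
Factor of safety n = P_cr / P = 3.3631 / 1.99 = 1.69

n ≈ 1.69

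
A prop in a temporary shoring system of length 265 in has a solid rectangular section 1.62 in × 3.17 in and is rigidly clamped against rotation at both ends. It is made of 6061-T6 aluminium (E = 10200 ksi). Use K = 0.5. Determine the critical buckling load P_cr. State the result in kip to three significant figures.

Buckling occurs about the weak axis: I_min = h·b³/12 with b = 1.62 in (the shorter side).
I_min = 3.17×1.62³/12 = 1.123 in⁴
Effective length L_e = K·L = 0.5 × 265 = 132.5 in
P_cr = π²EI / L_e² = π² × 10200×10³ × 1.123 / 132.5² = 6.440×10^3 lb

P_cr ≈ 6.44 kip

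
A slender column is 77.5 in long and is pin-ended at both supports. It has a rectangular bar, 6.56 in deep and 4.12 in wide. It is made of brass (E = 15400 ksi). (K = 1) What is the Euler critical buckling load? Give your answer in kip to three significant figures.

Buckling occurs about the weak axis: I_min = h·b³/12 with b = 4.12 in (the shorter side).
I_min = 6.56×4.12³/12 = 38.23 in⁴
Effective length L_e = K·L = 1 × 77.5 = 77.50 in
P_cr = π²EI / L_e² = π² × 15400×10³ × 38.23 / 77.50² = 9.675×10^5 lb

P_cr ≈ 967 kip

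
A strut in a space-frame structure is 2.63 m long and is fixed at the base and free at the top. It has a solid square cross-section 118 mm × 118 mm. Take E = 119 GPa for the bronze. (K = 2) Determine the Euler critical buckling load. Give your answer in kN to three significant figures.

P_cr ≈ 686 kN

I = a⁴/12 = 118⁴/12 = 1.616×10^7 mm⁴
I = 1.616×10^7 mm⁴ = 1.616×10^-5 m⁴
Effective length L_e = K·L = 2 × 2.63 = 5.260 m
P_cr = π²EI / L_e² = π² × 119×10⁹ × 1.616×10^-5 / 5.260² = 6.858×10^5 N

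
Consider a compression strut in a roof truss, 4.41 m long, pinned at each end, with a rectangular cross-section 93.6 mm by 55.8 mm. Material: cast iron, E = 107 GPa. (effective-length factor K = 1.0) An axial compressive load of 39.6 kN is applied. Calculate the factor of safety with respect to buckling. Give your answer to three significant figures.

n ≈ 1.86

Buckling occurs about the weak axis: I_min = h·b³/12 with b = 55.8 mm (the shorter side).
I_min = 93.6×55.8³/12 = 1.355×10^6 mm⁴
I = 1.355×10^6 mm⁴ = 1.355×10^-6 m⁴
Effective length L_e = K·L = 1 × 4.41 = 4.410 m
P_cr = π²EI / L_e² = π² × 107×10⁹ × 1.355×10^-6 / 4.410² = 7.359×10^4 N
Factor of safety n = P_cr / P = 73.587 / 39.6 = 1.86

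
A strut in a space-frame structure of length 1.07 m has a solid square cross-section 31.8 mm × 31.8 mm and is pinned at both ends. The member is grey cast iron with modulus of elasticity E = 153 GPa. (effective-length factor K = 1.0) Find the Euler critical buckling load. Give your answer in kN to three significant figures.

P_cr ≈ 112 kN

I = a⁴/12 = 31.8⁴/12 = 8.522×10^4 mm⁴
I = 8.522×10^4 mm⁴ = 8.522×10^-8 m⁴
Effective length L_e = K·L = 1 × 1.07 = 1.070 m
P_cr = π²EI / L_e² = π² × 153×10⁹ × 8.522×10^-8 / 1.070² = 1.124×10^5 N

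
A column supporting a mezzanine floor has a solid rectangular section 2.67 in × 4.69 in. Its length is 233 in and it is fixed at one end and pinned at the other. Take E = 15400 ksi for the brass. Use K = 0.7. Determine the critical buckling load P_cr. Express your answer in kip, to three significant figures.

Buckling occurs about the weak axis: I_min = h·b³/12 with b = 2.67 in (the shorter side).
I_min = 4.69×2.67³/12 = 7.439 in⁴
Effective length L_e = K·L = 0.7 × 233 = 163.1 in
P_cr = π²EI / L_e² = π² × 15400×10³ × 7.439 / 163.1² = 4.250×10^4 lb

P_cr ≈ 42.5 kip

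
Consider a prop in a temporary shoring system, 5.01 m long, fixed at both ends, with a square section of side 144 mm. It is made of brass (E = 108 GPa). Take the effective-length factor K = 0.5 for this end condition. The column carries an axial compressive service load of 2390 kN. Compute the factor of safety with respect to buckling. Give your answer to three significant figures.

n ≈ 2.55

I = a⁴/12 = 144⁴/12 = 3.583×10^7 mm⁴
I = 3.583×10^7 mm⁴ = 3.583×10^-5 m⁴
Effective length L_e = K·L = 0.5 × 5.01 = 2.505 m
P_cr = π²EI / L_e² = π² × 108×10⁹ × 3.583×10^-5 / 2.505² = 6.087×10^6 N
Factor of safety n = P_cr / P = 6086.6 / 2390 = 2.55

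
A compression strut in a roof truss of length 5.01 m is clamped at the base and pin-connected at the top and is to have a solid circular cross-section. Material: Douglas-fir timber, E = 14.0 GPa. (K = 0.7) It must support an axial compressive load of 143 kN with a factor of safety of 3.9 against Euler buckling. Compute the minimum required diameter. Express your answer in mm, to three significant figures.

Required P_cr = n·P = 3.9 × 143 = 557.7 kN
L_e = K·L = 0.7 × 5.01 = 3.507 m
Required I = P_cr·L_e²/(π²E) = 5.577×10^5 × 3.507² / (π² × 1.40×10^10) = 4.964×10^-5 m⁴
I_req = 4.964×10^7 mm⁴
Solid circle: I = πd⁴/64  ⇒  d = (64I/π)^(1/4) = (64×4.964×10^7/π)^(1/4) = 178 mm

d ≈ 178 mm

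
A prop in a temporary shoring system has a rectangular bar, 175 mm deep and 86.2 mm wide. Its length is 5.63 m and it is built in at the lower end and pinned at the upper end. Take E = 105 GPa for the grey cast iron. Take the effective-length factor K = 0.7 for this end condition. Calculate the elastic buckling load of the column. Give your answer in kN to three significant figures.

P_cr ≈ 623 kN

Buckling occurs about the weak axis: I_min = h·b³/12 with b = 86.2 mm (the shorter side).
I_min = 175×86.2³/12 = 9.341×10^6 mm⁴
I = 9.341×10^6 mm⁴ = 9.341×10^-6 m⁴
Effective length L_e = K·L = 0.7 × 5.63 = 3.941 m
P_cr = π²EI / L_e² = π² × 105×10⁹ × 9.341×10^-6 / 3.941² = 6.232×10^5 N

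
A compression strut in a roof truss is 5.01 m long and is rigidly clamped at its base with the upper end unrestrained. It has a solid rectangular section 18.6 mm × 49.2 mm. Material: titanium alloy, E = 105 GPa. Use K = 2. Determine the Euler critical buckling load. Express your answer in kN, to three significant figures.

Buckling occurs about the weak axis: I_min = h·b³/12 with b = 18.6 mm (the shorter side).
I_min = 49.2×18.6³/12 = 2.638×10^4 mm⁴
I = 2.638×10^4 mm⁴ = 2.638×10^-8 m⁴
Effective length L_e = K·L = 2 × 5.01 = 10.02 m
P_cr = π²EI / L_e² = π² × 105×10⁹ × 2.638×10^-8 / 10.02² = 272.3 N

P_cr ≈ 0.272 kN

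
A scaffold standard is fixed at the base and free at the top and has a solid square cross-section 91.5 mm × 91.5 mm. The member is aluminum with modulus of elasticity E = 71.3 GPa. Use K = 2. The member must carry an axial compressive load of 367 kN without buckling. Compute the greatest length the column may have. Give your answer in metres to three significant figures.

L_max ≈ 1.67 m

I = a⁴/12 = 91.5⁴/12 = 5.841×10^6 mm⁴
I = 5.841×10^-6 m⁴
At the buckling limit P_cr = P = 3.670×10^5 N
From P_cr = π²EI/(K·L)²:  L = (1/K)·√(π²EI/P_cr) = (1/2)·√(π²×7.13×10^10×5.841×10^-6/3.670×10^5)
L = 1.67 m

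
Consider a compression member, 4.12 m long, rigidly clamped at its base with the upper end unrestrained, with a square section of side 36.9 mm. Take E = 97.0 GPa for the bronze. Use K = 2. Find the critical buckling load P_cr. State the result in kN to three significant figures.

P_cr ≈ 2.18 kN

I = a⁴/12 = 36.9⁴/12 = 1.545×10^5 mm⁴
I = 1.545×10^5 mm⁴ = 1.545×10^-7 m⁴
Effective length L_e = K·L = 2 × 4.12 = 8.240 m
P_cr = π²EI / L_e² = π² × 97.0×10⁹ × 1.545×10^-7 / 8.240² = 2.178×10^3 N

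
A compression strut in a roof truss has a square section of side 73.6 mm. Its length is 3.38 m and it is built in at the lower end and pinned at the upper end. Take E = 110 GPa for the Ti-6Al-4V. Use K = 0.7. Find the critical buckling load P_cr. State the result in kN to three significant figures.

I = a⁴/12 = 73.6⁴/12 = 2.445×10^6 mm⁴
I = 2.445×10^6 mm⁴ = 2.445×10^-6 m⁴
Effective length L_e = K·L = 0.7 × 3.38 = 2.366 m
P_cr = π²EI / L_e² = π² × 110×10⁹ × 2.445×10^-6 / 2.366² = 4.742×10^5 N

P_cr ≈ 474 kN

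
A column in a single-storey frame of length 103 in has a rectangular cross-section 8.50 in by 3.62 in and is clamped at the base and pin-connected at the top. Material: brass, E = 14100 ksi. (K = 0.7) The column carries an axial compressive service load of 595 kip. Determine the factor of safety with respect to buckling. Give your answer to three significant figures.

Buckling occurs about the weak axis: I_min = h·b³/12 with b = 3.62 in (the shorter side).
I_min = 8.50×3.62³/12 = 33.60 in⁴
Effective length L_e = K·L = 0.7 × 103 = 72.10 in
P_cr = π²EI / L_e² = π² × 14100×10³ × 33.60 / 72.10² = 8.995×10^5 lb
Factor of safety n = P_cr / P = 899.52 / 595 = 1.51

n ≈ 1.51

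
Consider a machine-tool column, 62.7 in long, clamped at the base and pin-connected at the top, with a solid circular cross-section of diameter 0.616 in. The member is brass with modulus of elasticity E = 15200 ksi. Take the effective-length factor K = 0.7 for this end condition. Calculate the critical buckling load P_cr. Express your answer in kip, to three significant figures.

P_cr ≈ 0.550 kip

I = πd⁴/64 = π×0.616⁴/64 = 7.068×10^-3 in⁴
Effective length L_e = K·L = 0.7 × 62.7 = 43.89 in
P_cr = π²EI / L_e² = π² × 15200×10³ × 7.068×10^-3 / 43.89² = 550.4 lb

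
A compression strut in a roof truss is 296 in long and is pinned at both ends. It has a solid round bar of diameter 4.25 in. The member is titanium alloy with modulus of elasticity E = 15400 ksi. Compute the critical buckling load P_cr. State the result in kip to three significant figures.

I = πd⁴/64 = π×4.25⁴/64 = 16.01 in⁴
Effective length L_e = K·L = 1 × 296 = 296.0 in
P_cr = π²EI / L_e² = π² × 15400×10³ × 16.01 / 296.0² = 2.778×10^4 lb

P_cr ≈ 27.8 kip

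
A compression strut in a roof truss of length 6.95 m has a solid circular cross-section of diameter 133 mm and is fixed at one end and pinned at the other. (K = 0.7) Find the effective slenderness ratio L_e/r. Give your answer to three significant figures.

For a solid circle r = d/4 = 133/4 = 33.25 mm
L_e = K·L = 0.7 × 6.95 m = 4.865 m = 4865.0 mm
λ = L_e / r_min = 4865.0 / 33.25 = 146

λ ≈ 146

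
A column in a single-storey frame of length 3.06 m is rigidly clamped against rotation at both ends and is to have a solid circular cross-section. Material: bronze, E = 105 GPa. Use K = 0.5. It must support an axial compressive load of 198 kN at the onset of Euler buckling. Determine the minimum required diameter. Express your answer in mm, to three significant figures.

L_e = K·L = 0.5 × 3.06 = 1.530 m
Required I = P_cr·L_e²/(π²E) = 1.980×10^5 × 1.530² / (π² × 1.05×10^11) = 4.473×10^-7 m⁴
I_req = 4.473×10^5 mm⁴
Solid circle: I = πd⁴/64  ⇒  d = (64I/π)^(1/4) = (64×4.473×10^5/π)^(1/4) = 54.9 mm

d ≈ 54.9 mm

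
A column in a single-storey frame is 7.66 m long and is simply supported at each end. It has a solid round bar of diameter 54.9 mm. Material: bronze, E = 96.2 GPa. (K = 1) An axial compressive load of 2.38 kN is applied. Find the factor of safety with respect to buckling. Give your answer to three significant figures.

n ≈ 3.03

I = πd⁴/64 = π×54.9⁴/64 = 4.459×10^5 mm⁴
I = 4.459×10^5 mm⁴ = 4.459×10^-7 m⁴
Effective length L_e = K·L = 1 × 7.66 = 7.660 m
P_cr = π²EI / L_e² = π² × 96.2×10⁹ × 4.459×10^-7 / 7.660² = 7.216×10^3 N
Factor of safety n = P_cr / P = 7.2157 / 2.38 = 3.03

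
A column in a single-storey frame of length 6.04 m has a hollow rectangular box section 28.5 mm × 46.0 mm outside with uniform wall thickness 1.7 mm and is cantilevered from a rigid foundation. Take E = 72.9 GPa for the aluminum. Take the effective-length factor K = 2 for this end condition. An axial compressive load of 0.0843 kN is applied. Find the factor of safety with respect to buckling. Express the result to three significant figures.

n ≈ 1.91

Inner dimensions: h_i = 46.0 − 2×1.7 = 42.60 mm, b_i = 28.5 − 2×1.7 = 25.10 mm
Weak-axis I_min = (h_o·b_o³ − h_i·b_i³)/12 with b_o = 28.5, b_i = 25.10 mm (shorter outer/inner sides).
I_min = (46.0×28.5³ − 42.60×25.10³)/12 = 3.260×10^4 mm⁴
I = 3.260×10^4 mm⁴ = 3.260×10^-8 m⁴
Effective length L_e = K·L = 2 × 6.04 = 12.08 m
P_cr = π²EI / L_e² = π² × 72.9×10⁹ × 3.260×10^-8 / 12.08² = 160.7 N
Factor of safety n = P_cr / P = 0.16074 / 0.0843 = 1.91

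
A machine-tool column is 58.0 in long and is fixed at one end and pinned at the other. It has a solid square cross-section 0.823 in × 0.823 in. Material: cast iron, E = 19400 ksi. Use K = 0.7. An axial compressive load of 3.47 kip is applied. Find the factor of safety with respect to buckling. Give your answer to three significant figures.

n ≈ 1.28

I = a⁴/12 = 0.823⁴/12 = 3.823×10^-2 in⁴
Effective length L_e = K·L = 0.7 × 58.0 = 40.60 in
P_cr = π²EI / L_e² = π² × 19400×10³ × 3.823×10^-2 / 40.60² = 4.441×10^3 lb
Factor of safety n = P_cr / P = 4.4409 / 3.47 = 1.28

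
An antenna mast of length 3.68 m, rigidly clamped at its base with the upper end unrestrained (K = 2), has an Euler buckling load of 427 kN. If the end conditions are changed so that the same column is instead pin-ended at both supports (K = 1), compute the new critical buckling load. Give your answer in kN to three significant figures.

P_cr ≈ 1710 kN

P_cr ∝ 1/K², so P_cr,new = P_cr,old × (K_old/K_new)² = 427 × (2/1)²
= 427 × 4.000 = 1710 kN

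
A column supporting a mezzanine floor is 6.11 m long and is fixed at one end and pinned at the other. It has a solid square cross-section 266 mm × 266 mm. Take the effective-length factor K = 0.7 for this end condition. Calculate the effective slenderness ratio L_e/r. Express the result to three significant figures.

λ ≈ 55.7

For a square r = a/√12 = 266/√12 = 76.79 mm
L_e = K·L = 0.7 × 6.11 m = 4.277 m = 4277.0 mm
λ = L_e / r_min = 4277.0 / 76.79 = 55.7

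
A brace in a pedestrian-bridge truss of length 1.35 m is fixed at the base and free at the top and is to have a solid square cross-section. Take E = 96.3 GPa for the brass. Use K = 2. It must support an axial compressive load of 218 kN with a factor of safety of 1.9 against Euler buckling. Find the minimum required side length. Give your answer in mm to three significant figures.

a ≈ 78.6 mm

Required P_cr = n·P = 1.9 × 218 = 414.2 kN
L_e = K·L = 2 × 1.35 = 2.700 m
Required I = P_cr·L_e²/(π²E) = 4.142×10^5 × 2.700² / (π² × 9.63×10^10) = 3.177×10^-6 m⁴
I_req = 3.177×10^6 mm⁴
Solid square: I = a⁴/12  ⇒  a = (12I)^(1/4) = (12×3.177×10^6)^(1/4) = 78.6 mm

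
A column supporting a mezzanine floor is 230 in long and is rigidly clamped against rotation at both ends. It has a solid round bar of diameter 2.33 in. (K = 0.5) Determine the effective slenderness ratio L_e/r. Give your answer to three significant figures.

For a solid circle r = d/4 = 2.33/4 = 0.5825 in
L_e = K·L = 0.5 × 230 = 115.0 in
λ = L_e / r_min = 115.00 / 0.5825 = 197

λ ≈ 197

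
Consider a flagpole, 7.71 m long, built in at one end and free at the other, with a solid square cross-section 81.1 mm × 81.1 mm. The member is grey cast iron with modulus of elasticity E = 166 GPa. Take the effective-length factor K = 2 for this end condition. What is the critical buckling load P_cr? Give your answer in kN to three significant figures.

I = a⁴/12 = 81.1⁴/12 = 3.605×10^6 mm⁴
I = 3.605×10^6 mm⁴ = 3.605×10^-6 m⁴
Effective length L_e = K·L = 2 × 7.71 = 15.42 m
P_cr = π²EI / L_e² = π² × 166×10⁹ × 3.605×10^-6 / 15.42² = 2.484×10^4 N

P_cr ≈ 24.8 kN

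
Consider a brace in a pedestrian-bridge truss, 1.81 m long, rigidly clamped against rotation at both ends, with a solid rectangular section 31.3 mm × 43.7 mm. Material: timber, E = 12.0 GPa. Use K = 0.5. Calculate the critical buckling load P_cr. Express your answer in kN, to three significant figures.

Buckling occurs about the weak axis: I_min = h·b³/12 with b = 31.3 mm (the shorter side).
I_min = 43.7×31.3³/12 = 1.117×10^5 mm⁴
I = 1.117×10^5 mm⁴ = 1.117×10^-7 m⁴
Effective length L_e = K·L = 0.5 × 1.81 = 0.9050 m
P_cr = π²EI / L_e² = π² × 12.0×10⁹ × 1.117×10^-7 / 0.9050² = 1.615×10^4 N

P_cr ≈ 16.1 kN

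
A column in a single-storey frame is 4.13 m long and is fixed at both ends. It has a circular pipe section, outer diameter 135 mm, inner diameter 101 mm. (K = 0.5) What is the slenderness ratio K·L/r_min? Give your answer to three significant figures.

d_o = 135 mm, d_i = 101 mm
I = π(d_o⁴ − d_i⁴)/64 = π(135⁴ − 101.0⁴)/64 = 1.120×10^7 mm⁴
A = 6.302×10^3 mm²;  r_min = √(I/A) = √(1.120×10^7/6.302×10^3) = 42.15 mm
L_e = K·L = 0.5 × 4.13 m = 2.065 m = 2065.0 mm
λ = L_e / r_min = 2065.0 / 42.15 = 49.0

λ ≈ 49.0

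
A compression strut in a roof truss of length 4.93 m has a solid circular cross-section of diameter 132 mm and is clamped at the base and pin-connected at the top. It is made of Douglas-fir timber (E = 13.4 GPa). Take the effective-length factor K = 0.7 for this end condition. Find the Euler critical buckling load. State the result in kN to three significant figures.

I = πd⁴/64 = π×132⁴/64 = 1.490×10^7 mm⁴
I = 1.490×10^7 mm⁴ = 1.490×10^-5 m⁴
Effective length L_e = K·L = 0.7 × 4.93 = 3.451 m
P_cr = π²EI / L_e² = π² × 13.4×10⁹ × 1.490×10^-5 / 3.451² = 1.655×10^5 N

P_cr ≈ 165 kN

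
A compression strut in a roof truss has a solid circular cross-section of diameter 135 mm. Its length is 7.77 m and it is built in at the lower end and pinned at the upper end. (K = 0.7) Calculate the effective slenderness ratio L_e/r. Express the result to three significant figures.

I = πd⁴/64 = π×135⁴/64 = 1.630×10^7 mm⁴
A = 1.431×10^4 mm²;  r_min = √(I/A) = √(1.630×10^7/1.431×10^4) = 33.75 mm
L_e = K·L = 0.7 × 7.77 m = 5.439 m = 5439.0 mm
λ = L_e / r_min = 5439.0 / 33.75 = 161

λ ≈ 161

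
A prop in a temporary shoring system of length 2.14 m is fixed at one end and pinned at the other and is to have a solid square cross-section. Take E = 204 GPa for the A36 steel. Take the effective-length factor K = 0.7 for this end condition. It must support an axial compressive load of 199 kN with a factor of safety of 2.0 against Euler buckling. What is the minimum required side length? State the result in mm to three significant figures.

Required P_cr = n·P = 2.0 × 199 = 398.0 kN
L_e = K·L = 0.7 × 2.14 = 1.498 m
Required I = P_cr·L_e²/(π²E) = 3.980×10^5 × 1.498² / (π² × 2.04×10^11) = 4.436×10^-7 m⁴
I_req = 4.436×10^5 mm⁴
Solid square: I = a⁴/12  ⇒  a = (12I)^(1/4) = (12×4.436×10^5)^(1/4) = 48.0 mm

a ≈ 48.0 mm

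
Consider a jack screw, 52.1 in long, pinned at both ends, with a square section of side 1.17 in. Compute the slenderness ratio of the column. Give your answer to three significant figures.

λ ≈ 154

For a square r = a/√12 = 1.17/√12 = 0.3377 in
L_e = K·L = 1 × 52.1 = 52.10 in
λ = L_e / r_min = 52.100 / 0.3377 = 154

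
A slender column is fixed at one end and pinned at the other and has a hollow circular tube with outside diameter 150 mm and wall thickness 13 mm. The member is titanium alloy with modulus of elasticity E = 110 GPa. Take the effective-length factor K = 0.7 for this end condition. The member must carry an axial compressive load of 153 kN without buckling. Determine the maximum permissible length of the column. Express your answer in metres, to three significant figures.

L_max ≈ 13.8 m

Inner diameter d_i = 150 − 2×13 = 124.0 mm
I = π(d_o⁴ − d_i⁴)/64 = π(150⁴ − 124.0⁴)/64 = 1.325×10^7 mm⁴
I = 1.325×10^-5 m⁴
At the buckling limit P_cr = P = 1.530×10^5 N
From P_cr = π²EI/(K·L)²:  L = (1/K)·√(π²EI/P_cr) = (1/0.7)·√(π²×1.10×10^11×1.325×10^-5/1.530×10^5)
L = 13.8 m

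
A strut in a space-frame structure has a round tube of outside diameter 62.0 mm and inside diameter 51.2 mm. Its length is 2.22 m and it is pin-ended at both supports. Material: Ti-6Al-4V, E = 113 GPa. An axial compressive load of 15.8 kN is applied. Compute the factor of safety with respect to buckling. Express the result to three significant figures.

d_o = 62.0 mm, d_i = 51.2 mm
I = π(d_o⁴ − d_i⁴)/64 = π(62.0⁴ − 51.20⁴)/64 = 3.880×10^5 mm⁴
I = 3.880×10^5 mm⁴ = 3.880×10^-7 m⁴
Effective length L_e = K·L = 1 × 2.22 = 2.220 m
P_cr = π²EI / L_e² = π² × 113×10⁹ × 3.880×10^-7 / 2.220² = 8.780×10^4 N
Factor of safety n = P_cr / P = 87.803 / 15.8 = 5.56

n ≈ 5.56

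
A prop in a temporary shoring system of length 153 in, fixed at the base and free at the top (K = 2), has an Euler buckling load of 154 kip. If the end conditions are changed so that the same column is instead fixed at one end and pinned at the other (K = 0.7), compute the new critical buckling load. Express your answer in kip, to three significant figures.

P_cr ∝ 1/K², so P_cr,new = P_cr,old × (K_old/K_new)² = 154 × (2/0.7)²
= 154 × 8.163 = 1260 kip

P_cr ≈ 1260 kip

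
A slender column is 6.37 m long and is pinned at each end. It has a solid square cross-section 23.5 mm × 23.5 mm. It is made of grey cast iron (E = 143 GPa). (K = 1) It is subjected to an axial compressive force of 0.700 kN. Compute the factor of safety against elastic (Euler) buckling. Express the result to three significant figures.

n ≈ 1.26

I = a⁴/12 = 23.5⁴/12 = 2.542×10^4 mm⁴
I = 2.542×10^4 mm⁴ = 2.542×10^-8 m⁴
Effective length L_e = K·L = 1 × 6.37 = 6.370 m
P_cr = π²EI / L_e² = π² × 143×10⁹ × 2.542×10^-8 / 6.370² = 884.0 N
Factor of safety n = P_cr / P = 0.88399 / 0.700 = 1.26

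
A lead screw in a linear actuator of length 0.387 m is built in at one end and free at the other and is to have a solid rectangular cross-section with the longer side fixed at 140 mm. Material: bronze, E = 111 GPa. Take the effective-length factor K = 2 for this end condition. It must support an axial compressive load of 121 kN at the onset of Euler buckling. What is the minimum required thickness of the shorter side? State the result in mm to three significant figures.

L_e = K·L = 2 × 0.387 = 0.7740 m
Required I = P_cr·L_e²/(π²E) = 1.210×10^5 × 0.7740² / (π² × 1.11×10^11) = 6.617×10^-8 m⁴
I_req = 6.617×10^4 mm⁴
Rectangle, weak axis: I_min = h·b³/12 with h = 140 mm fixed  ⇒  b = (12I/h)^(1/3) = 17.8 mm

b ≈ 17.8 mm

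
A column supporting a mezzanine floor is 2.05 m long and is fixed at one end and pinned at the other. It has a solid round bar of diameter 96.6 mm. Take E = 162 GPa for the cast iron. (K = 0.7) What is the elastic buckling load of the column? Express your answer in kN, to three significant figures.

I = πd⁴/64 = π×96.6⁴/64 = 4.274×10^6 mm⁴
I = 4.274×10^6 mm⁴ = 4.274×10^-6 m⁴
Effective length L_e = K·L = 0.7 × 2.05 = 1.435 m
P_cr = π²EI / L_e² = π² × 162×10⁹ × 4.274×10^-6 / 1.435² = 3.319×10^6 N

P_cr ≈ 3320 kN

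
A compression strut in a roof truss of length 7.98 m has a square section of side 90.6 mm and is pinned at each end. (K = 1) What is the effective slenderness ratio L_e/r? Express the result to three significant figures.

For a square r = a/√12 = 90.6/√12 = 26.15 mm
L_e = K·L = 1 × 7.98 m = 7.980 m = 7980.0 mm
λ = L_e / r_min = 7980.0 / 26.15 = 305

λ ≈ 305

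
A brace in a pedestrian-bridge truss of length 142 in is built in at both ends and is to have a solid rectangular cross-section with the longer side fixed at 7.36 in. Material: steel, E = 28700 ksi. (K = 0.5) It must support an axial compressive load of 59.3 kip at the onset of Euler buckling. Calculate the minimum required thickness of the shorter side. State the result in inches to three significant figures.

L_e = K·L = 0.5 × 142 = 71.00 in
Required I = P_cr·L_e²/(π²E) = 5.930×10^4 × 71.00² / (π² × 2.87×10^7) = 1.055 in⁴
Rectangle, weak axis: I_min = h·b³/12 with h = 7.36 in fixed  ⇒  b = (12I/h)^(1/3) = 1.20 in

b ≈ 1.20 in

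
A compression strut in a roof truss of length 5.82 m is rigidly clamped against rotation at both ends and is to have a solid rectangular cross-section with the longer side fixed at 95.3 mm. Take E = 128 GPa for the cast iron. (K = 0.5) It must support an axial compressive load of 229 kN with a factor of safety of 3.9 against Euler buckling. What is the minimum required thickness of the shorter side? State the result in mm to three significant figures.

b ≈ 91.0 mm

Required P_cr = n·P = 3.9 × 229 = 893.1 kN
L_e = K·L = 0.5 × 5.82 = 2.910 m
Required I = P_cr·L_e²/(π²E) = 8.931×10^5 × 2.910² / (π² × 1.28×10^11) = 5.987×10^-6 m⁴
I_req = 5.987×10^6 mm⁴
Rectangle, weak axis: I_min = h·b³/12 with h = 95.3 mm fixed  ⇒  b = (12I/h)^(1/3) = 91.0 mm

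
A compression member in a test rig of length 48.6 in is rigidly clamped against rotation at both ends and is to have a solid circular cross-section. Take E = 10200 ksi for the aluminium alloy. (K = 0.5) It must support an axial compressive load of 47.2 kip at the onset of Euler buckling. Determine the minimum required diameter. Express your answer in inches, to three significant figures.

d ≈ 1.54 in

L_e = K·L = 0.5 × 48.6 = 24.30 in
Required I = P_cr·L_e²/(π²E) = 4.720×10^4 × 24.30² / (π² × 1.02×10^7) = 0.2769 in⁴
Solid circle: I = πd⁴/64  ⇒  d = (64I/π)^(1/4) = (64×0.2769/π)^(1/4) = 1.54 in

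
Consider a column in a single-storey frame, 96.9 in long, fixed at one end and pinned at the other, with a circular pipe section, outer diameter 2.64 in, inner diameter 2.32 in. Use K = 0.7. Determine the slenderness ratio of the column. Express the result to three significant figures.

d_o = 2.64 in, d_i = 2.32 in
I = π(d_o⁴ − d_i⁴)/64 = π(2.64⁴ − 2.320⁴)/64 = 0.9624 in⁴
A = 1.247 in²;  r_min = √(I/A) = √(0.9624/1.247) = 0.8786 in
L_e = K·L = 0.7 × 96.9 = 67.83 in
λ = L_e / r_min = 67.830 / 0.8786 = 77.2

λ ≈ 77.2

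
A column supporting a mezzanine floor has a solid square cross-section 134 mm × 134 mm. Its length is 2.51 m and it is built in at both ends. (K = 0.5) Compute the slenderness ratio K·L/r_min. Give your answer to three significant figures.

For a square r = a/√12 = 134/√12 = 38.68 mm
L_e = K·L = 0.5 × 2.51 m = 1.255 m = 1255.0 mm
λ = L_e / r_min = 1255.0 / 38.68 = 32.4

λ ≈ 32.4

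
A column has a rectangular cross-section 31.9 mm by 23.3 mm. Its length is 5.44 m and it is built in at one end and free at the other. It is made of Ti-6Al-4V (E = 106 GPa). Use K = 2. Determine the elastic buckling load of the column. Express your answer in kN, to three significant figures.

Buckling occurs about the weak axis: I_min = h·b³/12 with b = 23.3 mm (the shorter side).
I_min = 31.9×23.3³/12 = 3.363×10^4 mm⁴
I = 3.363×10^4 mm⁴ = 3.363×10^-8 m⁴
Effective length L_e = K·L = 2 × 5.44 = 10.88 m
P_cr = π²EI / L_e² = π² × 106×10⁹ × 3.363×10^-8 / 10.88² = 297.2 N

P_cr ≈ 0.297 kN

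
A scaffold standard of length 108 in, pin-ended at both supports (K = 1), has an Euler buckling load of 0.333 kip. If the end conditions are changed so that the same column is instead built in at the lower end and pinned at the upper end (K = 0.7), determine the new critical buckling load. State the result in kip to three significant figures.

P_cr ≈ 0.680 kip

P_cr ∝ 1/K², so P_cr,new = P_cr,old × (K_old/K_new)² = 0.333 × (1/0.7)²
= 0.333 × 2.041 = 0.680 kip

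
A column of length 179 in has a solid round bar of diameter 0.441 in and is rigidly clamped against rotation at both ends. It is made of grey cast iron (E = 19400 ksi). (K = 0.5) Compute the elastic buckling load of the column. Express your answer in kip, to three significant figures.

P_cr ≈ 0.0444 kip

I = πd⁴/64 = π×0.441⁴/64 = 1.857×10^-3 in⁴
Effective length L_e = K·L = 0.5 × 179 = 89.50 in
P_cr = π²EI / L_e² = π² × 19400×10³ × 1.857×10^-3 / 89.50² = 44.38 lb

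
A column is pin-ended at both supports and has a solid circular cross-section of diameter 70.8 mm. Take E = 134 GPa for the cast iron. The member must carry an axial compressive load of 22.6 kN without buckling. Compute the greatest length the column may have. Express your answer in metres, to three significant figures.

L_max ≈ 8.50 m

I = πd⁴/64 = π×70.8⁴/64 = 1.233×10^6 mm⁴
I = 1.233×10^-6 m⁴
At the buckling limit P_cr = P = 2.260×10^4 N
From P_cr = π²EI/(K·L)²:  L = (1/K)·√(π²EI/P_cr) = (1/1)·√(π²×1.34×10^11×1.233×10^-6/2.260×10^4)
L = 8.50 m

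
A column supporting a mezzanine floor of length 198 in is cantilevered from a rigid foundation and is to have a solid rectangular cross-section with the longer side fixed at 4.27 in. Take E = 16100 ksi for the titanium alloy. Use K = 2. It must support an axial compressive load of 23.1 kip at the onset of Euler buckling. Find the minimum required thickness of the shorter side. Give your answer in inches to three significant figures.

b ≈ 4.00 in

L_e = K·L = 2 × 198 = 396.0 in
Required I = P_cr·L_e²/(π²E) = 2.310×10^4 × 396.0² / (π² × 1.61×10^7) = 22.80 in⁴
Rectangle, weak axis: I_min = h·b³/12 with h = 4.27 in fixed  ⇒  b = (12I/h)^(1/3) = 4.00 in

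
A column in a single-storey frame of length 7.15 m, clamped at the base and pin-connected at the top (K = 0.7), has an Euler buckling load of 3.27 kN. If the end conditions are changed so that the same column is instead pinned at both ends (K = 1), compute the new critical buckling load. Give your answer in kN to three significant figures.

P_cr ∝ 1/K², so P_cr,new = P_cr,old × (K_old/K_new)² = 3.27 × (0.7/1)²
= 3.27 × 0.4900 = 1.60 kN

P_cr ≈ 1.60 kN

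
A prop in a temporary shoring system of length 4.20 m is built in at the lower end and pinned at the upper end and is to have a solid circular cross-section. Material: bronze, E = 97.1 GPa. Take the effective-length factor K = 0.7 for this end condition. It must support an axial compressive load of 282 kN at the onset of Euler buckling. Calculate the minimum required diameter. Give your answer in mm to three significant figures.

L_e = K·L = 0.7 × 4.20 = 2.940 m
Required I = P_cr·L_e²/(π²E) = 2.820×10^5 × 2.940² / (π² × 9.71×10^10) = 2.543×10^-6 m⁴
I_req = 2.543×10^6 mm⁴
Solid circle: I = πd⁴/64  ⇒  d = (64I/π)^(1/4) = (64×2.543×10^6/π)^(1/4) = 84.8 mm

d ≈ 84.8 mm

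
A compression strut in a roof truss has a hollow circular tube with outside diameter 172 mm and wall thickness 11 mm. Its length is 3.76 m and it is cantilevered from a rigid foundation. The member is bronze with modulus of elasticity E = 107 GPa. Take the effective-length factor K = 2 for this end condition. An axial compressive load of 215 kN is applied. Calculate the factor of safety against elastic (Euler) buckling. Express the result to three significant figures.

n ≈ 1.57

Inner diameter d_i = 172 − 2×11 = 150.0 mm
I = π(d_o⁴ − d_i⁴)/64 = π(172⁴ − 150.0⁴)/64 = 1.811×10^7 mm⁴
I = 1.811×10^7 mm⁴ = 1.811×10^-5 m⁴
Effective length L_e = K·L = 2 × 3.76 = 7.520 m
P_cr = π²EI / L_e² = π² × 107×10⁹ × 1.811×10^-5 / 7.520² = 3.382×10^5 N
Factor of safety n = P_cr / P = 338.22 / 215 = 1.57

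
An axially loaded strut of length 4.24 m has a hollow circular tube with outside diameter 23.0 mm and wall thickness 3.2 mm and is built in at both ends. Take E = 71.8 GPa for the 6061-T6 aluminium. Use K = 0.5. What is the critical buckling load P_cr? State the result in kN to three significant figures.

P_cr ≈ 1.58 kN

Inner diameter d_i = 23.0 − 2×3.2 = 16.60 mm
I = π(d_o⁴ − d_i⁴)/64 = π(23.0⁴ − 16.60⁴)/64 = 1.001×10^4 mm⁴
I = 1.001×10^4 mm⁴ = 1.001×10^-8 m⁴
Effective length L_e = K·L = 0.5 × 4.24 = 2.120 m
P_cr = π²EI / L_e² = π² × 71.8×10⁹ × 1.001×10^-8 / 2.120² = 1.578×10^3 N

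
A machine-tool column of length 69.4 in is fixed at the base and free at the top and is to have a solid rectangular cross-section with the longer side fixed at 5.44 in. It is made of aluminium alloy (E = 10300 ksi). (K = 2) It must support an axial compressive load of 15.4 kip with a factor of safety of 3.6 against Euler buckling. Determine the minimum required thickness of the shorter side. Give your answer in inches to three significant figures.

b ≈ 2.85 in

Required P_cr = n·P = 3.6 × 15.4 = 55.44 kip
L_e = K·L = 2 × 69.4 = 138.8 in
Required I = P_cr·L_e²/(π²E) = 5.544×10^4 × 138.8² / (π² × 1.03×10^7) = 10.51 in⁴
Rectangle, weak axis: I_min = h·b³/12 with h = 5.44 in fixed  ⇒  b = (12I/h)^(1/3) = 2.85 in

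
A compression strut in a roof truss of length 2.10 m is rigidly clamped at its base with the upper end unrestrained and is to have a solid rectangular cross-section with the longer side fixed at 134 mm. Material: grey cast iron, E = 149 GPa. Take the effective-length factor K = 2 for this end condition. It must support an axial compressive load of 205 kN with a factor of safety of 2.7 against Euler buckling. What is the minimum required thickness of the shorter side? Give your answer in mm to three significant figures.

b ≈ 84.1 mm

Required P_cr = n·P = 2.7 × 205 = 553.5 kN
L_e = K·L = 2 × 2.10 = 4.200 m
Required I = P_cr·L_e²/(π²E) = 5.535×10^5 × 4.200² / (π² × 1.49×10^11) = 6.639×10^-6 m⁴
I_req = 6.639×10^6 mm⁴
Rectangle, weak axis: I_min = h·b³/12 with h = 134 mm fixed  ⇒  b = (12I/h)^(1/3) = 84.1 mm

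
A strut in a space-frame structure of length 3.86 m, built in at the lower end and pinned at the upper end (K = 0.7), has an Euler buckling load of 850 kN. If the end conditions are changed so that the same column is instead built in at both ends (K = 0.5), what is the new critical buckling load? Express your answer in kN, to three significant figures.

P_cr ≈ 1670 kN

P_cr ∝ 1/K², so P_cr,new = P_cr,old × (K_old/K_new)² = 850 × (0.7/0.5)²
= 850 × 1.960 = 1670 kN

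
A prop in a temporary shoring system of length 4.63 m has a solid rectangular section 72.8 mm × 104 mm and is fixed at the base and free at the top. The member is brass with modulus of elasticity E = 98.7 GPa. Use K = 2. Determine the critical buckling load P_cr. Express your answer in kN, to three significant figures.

P_cr ≈ 38.0 kN

Buckling occurs about the weak axis: I_min = h·b³/12 with b = 72.8 mm (the shorter side).
I_min = 104×72.8³/12 = 3.344×10^6 mm⁴
I = 3.344×10^6 mm⁴ = 3.344×10^-6 m⁴
Effective length L_e = K·L = 2 × 4.63 = 9.260 m
P_cr = π²EI / L_e² = π² × 98.7×10⁹ × 3.344×10^-6 / 9.260² = 3.799×10^4 N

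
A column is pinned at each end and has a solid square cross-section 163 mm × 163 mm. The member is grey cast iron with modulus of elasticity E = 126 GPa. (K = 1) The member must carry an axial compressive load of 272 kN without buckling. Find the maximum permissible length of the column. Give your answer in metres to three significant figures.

L_max ≈ 16.4 m

I = a⁴/12 = 163⁴/12 = 5.883×10^7 mm⁴
I = 5.883×10^-5 m⁴
At the buckling limit P_cr = P = 2.720×10^5 N
From P_cr = π²EI/(K·L)²:  L = (1/K)·√(π²EI/P_cr) = (1/1)·√(π²×1.26×10^11×5.883×10^-5/2.720×10^5)
L = 16.4 m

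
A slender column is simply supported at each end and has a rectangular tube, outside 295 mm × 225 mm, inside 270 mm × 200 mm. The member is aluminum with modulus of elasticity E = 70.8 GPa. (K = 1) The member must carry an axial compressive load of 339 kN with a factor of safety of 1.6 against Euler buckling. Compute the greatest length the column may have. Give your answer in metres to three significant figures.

L_max ≈ 11.4 m

Weak-axis I_min = (h_o·b_o³ − h_i·b_i³)/12 with b_o = 225, b_i = 200.0 mm (shorter outer/inner sides).
I_min = (295×225³ − 270.0×200.0³)/12 = 1.000×10^8 mm⁴
I = 1.000×10^-4 m⁴
Required critical load P_cr = n·P = 1.6 × 339 = 542.4 kN = 5.424×10^5 N
From P_cr = π²EI/(K·L)²:  L = (1/K)·√(π²EI/P_cr) = (1/1)·√(π²×7.08×10^10×1.000×10^-4/5.424×10^5)
L = 11.4 m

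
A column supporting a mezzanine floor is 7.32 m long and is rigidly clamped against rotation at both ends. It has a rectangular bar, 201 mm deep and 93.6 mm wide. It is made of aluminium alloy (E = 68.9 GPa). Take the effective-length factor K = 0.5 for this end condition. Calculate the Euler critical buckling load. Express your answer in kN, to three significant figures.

P_cr ≈ 697 kN

Buckling occurs about the weak axis: I_min = h·b³/12 with b = 93.6 mm (the shorter side).
I_min = 201×93.6³/12 = 1.374×10^7 mm⁴
I = 1.374×10^7 mm⁴ = 1.374×10^-5 m⁴
Effective length L_e = K·L = 0.5 × 7.32 = 3.660 m
P_cr = π²EI / L_e² = π² × 68.9×10⁹ × 1.374×10^-5 / 3.660² = 6.973×10^5 N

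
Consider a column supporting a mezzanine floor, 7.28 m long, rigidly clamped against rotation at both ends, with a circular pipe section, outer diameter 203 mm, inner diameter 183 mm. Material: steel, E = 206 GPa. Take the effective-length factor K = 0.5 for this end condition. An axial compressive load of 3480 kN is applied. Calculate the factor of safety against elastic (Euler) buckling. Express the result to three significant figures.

n ≈ 1.25

d_o = 203 mm, d_i = 183 mm
I = π(d_o⁴ − d_i⁴)/64 = π(203⁴ − 183.0⁴)/64 = 2.831×10^7 mm⁴
I = 2.831×10^7 mm⁴ = 2.831×10^-5 m⁴
Effective length L_e = K·L = 0.5 × 7.28 = 3.640 m
P_cr = π²EI / L_e² = π² × 206×10⁹ × 2.831×10^-5 / 3.640² = 4.344×10^6 N
Factor of safety n = P_cr / P = 4343.7 / 3480 = 1.25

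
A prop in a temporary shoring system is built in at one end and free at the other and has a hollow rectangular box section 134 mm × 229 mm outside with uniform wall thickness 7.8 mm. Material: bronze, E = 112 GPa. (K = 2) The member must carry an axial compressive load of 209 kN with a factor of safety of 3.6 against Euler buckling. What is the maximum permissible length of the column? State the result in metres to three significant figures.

Inner dimensions: h_i = 229 − 2×7.8 = 213.4 mm, b_i = 134 − 2×7.8 = 118.4 mm
Weak-axis I_min = (h_o·b_o³ − h_i·b_i³)/12 with b_o = 134, b_i = 118.4 mm (shorter outer/inner sides).
I_min = (229×134³ − 213.4×118.4³)/12 = 1.640×10^7 mm⁴
I = 1.640×10^-5 m⁴
Required critical load P_cr = n·P = 3.6 × 209 = 752.4 kN = 7.524×10^5 N
From P_cr = π²EI/(K·L)²:  L = (1/K)·√(π²EI/P_cr) = (1/2)·√(π²×1.12×10^11×1.640×10^-5/7.524×10^5)
L = 2.45 m

L_max ≈ 2.45 m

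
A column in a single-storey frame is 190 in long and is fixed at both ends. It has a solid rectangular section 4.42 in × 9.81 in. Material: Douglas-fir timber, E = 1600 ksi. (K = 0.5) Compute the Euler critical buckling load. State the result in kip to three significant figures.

P_cr ≈ 124 kip

Buckling occurs about the weak axis: I_min = h·b³/12 with b = 4.42 in (the shorter side).
I_min = 9.81×4.42³/12 = 70.59 in⁴
Effective length L_e = K·L = 0.5 × 190 = 95.00 in
P_cr = π²EI / L_e² = π² × 1600×10³ × 70.59 / 95.00² = 1.235×10^5 lb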